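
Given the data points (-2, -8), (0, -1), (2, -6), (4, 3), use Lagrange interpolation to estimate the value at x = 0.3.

Lagrange interpolation formula:
P(x) = Σ yᵢ × Lᵢ(x)
where Lᵢ(x) = Π_{j≠i} (x - xⱼ)/(xᵢ - xⱼ)

L_0(0.3) = (0.3 - 0)/(-2 - 0) × (0.3 - 2)/(-2 - 2) × (0.3 - 4)/(-2 - 4) = -0.039313
L_1(0.3) = (0.3 - (-2))/(0 - (-2)) × (0.3 - 2)/(0 - 2) × (0.3 - 4)/(0 - 4) = 0.904187
L_2(0.3) = (0.3 - (-2))/(2 - (-2)) × (0.3 - 0)/(2 - 0) × (0.3 - 4)/(2 - 4) = 0.159562
L_3(0.3) = (0.3 - (-2))/(4 - (-2)) × (0.3 - 0)/(4 - 0) × (0.3 - 2)/(4 - 2) = -0.024437

P(0.3) = (-8)×L_0(0.3) + (-1)×L_1(0.3) + (-6)×L_2(0.3) + 3×L_3(0.3)
P(0.3) = -1.620375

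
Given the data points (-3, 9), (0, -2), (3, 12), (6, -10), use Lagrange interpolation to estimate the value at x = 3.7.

Lagrange interpolation formula:
P(x) = Σ yᵢ × Lᵢ(x)
where Lᵢ(x) = Π_{j≠i} (x - xⱼ)/(xᵢ - xⱼ)

L_0(3.7) = (3.7 - 0)/(-3 - 0) × (3.7 - 3)/(-3 - 3) × (3.7 - 6)/(-3 - 6) = 0.036772
L_1(3.7) = (3.7 - (-3))/(0 - (-3)) × (3.7 - 3)/(0 - 3) × (3.7 - 6)/(0 - 6) = -0.199759
L_2(3.7) = (3.7 - (-3))/(3 - (-3)) × (3.7 - 0)/(3 - 0) × (3.7 - 6)/(3 - 6) = 1.055870
L_3(3.7) = (3.7 - (-3))/(6 - (-3)) × (3.7 - 0)/(6 - 0) × (3.7 - 3)/(6 - 3) = 0.107117

P(3.7) = 9×L_0(3.7) + (-2)×L_1(3.7) + 12×L_2(3.7) + (-10)×L_3(3.7)
P(3.7) = 12.329735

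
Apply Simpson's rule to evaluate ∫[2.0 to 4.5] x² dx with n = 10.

f(x) = x²
a = 2.0, b = 4.5, n = 10
h = (b - a)/n = 0.250000

Simpson's rule: (h/3)[f(x₀) + 4f(x₁) + 2f(x₂) + ... + f(xₙ)]

x_0 = 2.0000, f(x_0) = 4.000000, coefficient = 1
x_1 = 2.2500, f(x_1) = 5.062500, coefficient = 4
x_2 = 2.5000, f(x_2) = 6.250000, coefficient = 2
x_3 = 2.7500, f(x_3) = 7.562500, coefficient = 4
x_4 = 3.0000, f(x_4) = 9.000000, coefficient = 2
x_5 = 3.2500, f(x_5) = 10.562500, coefficient = 4
x_6 = 3.5000, f(x_6) = 12.250000, coefficient = 2
x_7 = 3.7500, f(x_7) = 14.062500, coefficient = 4
x_8 = 4.0000, f(x_8) = 16.000000, coefficient = 2
x_9 = 4.2500, f(x_9) = 18.062500, coefficient = 4
x_10 = 4.5000, f(x_10) = 20.250000, coefficient = 1

I ≈ (0.250000/3) × 332.500000 = 27.708333
Exact value: 27.708333
Error: 0.000000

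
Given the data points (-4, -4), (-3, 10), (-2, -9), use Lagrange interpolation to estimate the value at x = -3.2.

Lagrange interpolation formula:
P(x) = Σ yᵢ × Lᵢ(x)
where Lᵢ(x) = Π_{j≠i} (x - xⱼ)/(xᵢ - xⱼ)

L_0(-3.2) = (-3.2 - (-3))/(-4 - (-3)) × (-3.2 - (-2))/(-4 - (-2)) = 0.120000
L_1(-3.2) = (-3.2 - (-4))/(-3 - (-4)) × (-3.2 - (-2))/(-3 - (-2)) = 0.960000
L_2(-3.2) = (-3.2 - (-4))/(-2 - (-4)) × (-3.2 - (-3))/(-2 - (-3)) = -0.080000

P(-3.2) = (-4)×L_0(-3.2) + 10×L_1(-3.2) + (-9)×L_2(-3.2)
P(-3.2) = 9.840000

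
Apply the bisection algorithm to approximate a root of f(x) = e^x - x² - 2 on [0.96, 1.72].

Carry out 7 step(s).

f(x) = e^x - x² - 2
Initial interval: [0.96, 1.72]

Iteration 1:
  c_1 = (0.960000 + 1.720000)/2 = 1.340000
  f(c_1) = f(1.340000) = 0.023444
  f(a) × f(c) < 0, new interval: [0.960000, 1.340000]
Iteration 2:
  c_2 = (0.960000 + 1.340000)/2 = 1.150000
  f(c_2) = f(1.150000) = -0.164307
  f(a) × f(c) ≥ 0, new interval: [1.150000, 1.340000]
Iteration 3:
  c_3 = (1.150000 + 1.340000)/2 = 1.245000
  f(c_3) = f(1.245000) = -0.077090
  f(a) × f(c) ≥ 0, new interval: [1.245000, 1.340000]
Iteration 4:
  c_4 = (1.245000 + 1.340000)/2 = 1.292500
  f(c_4) = f(1.292500) = -0.028676
  f(a) × f(c) ≥ 0, new interval: [1.292500, 1.340000]
Iteration 5:
  c_5 = (1.292500 + 1.340000)/2 = 1.316250
  f(c_5) = f(1.316250) = -0.003104
  f(a) × f(c) ≥ 0, new interval: [1.316250, 1.340000]
Iteration 6:
  c_6 = (1.316250 + 1.340000)/2 = 1.328125
  f(c_6) = f(1.328125) = 0.010045
  f(a) × f(c) < 0, new interval: [1.316250, 1.328125]
Iteration 7:
  c_7 = (1.316250 + 1.328125)/2 = 1.322188
  f(c_7) = f(1.322188) = 0.003439
  f(a) × f(c) < 0, new interval: [1.316250, 1.322188]

After 7 iteration(s), the approximation is c_7 = 1.322188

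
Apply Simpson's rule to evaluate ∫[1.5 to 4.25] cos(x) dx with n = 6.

f(x) = cos(x)
a = 1.5, b = 4.25, n = 6
h = (b - a)/n = 0.458333

Simpson's rule: (h/3)[f(x₀) + 4f(x₁) + 2f(x₂) + ... + f(xₙ)]

x_0 = 1.5000, f(x_0) = 0.070737, coefficient = 1
x_1 = 1.9583, f(x_1) = -0.377909, coefficient = 4
x_2 = 2.4167, f(x_2) = -0.748549, coefficient = 2
x_3 = 2.8750, f(x_3) = -0.964674, coefficient = 4
x_4 = 3.3333, f(x_4) = -0.981674, coefficient = 2
x_5 = 3.7917, f(x_5) = -0.796039, coefficient = 4
x_6 = 4.2500, f(x_6) = -0.446087, coefficient = 1

I ≈ (0.458333/3) × -12.390285 = -1.892960
Exact value: -1.892484
Error: 0.000476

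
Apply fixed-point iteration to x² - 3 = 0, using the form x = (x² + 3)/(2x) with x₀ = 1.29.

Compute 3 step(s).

Equation: x² - 3 = 0
Fixed-point form: x = (x² + 3)/(2x)
x₀ = 1.29

x_1 = g(1.290000) = 1.807791
x_2 = g(1.807791) = 1.733637
x_3 = g(1.733637) = 1.732052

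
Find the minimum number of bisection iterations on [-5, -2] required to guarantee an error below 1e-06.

We need (b-a)/2^n ≤ 1e-06
(-2 - (-5))/2^n ≤ 1e-06
3/2^n ≤ 1e-06
2^n ≥ 3000000
n ≥ log₂(3000000) = 21.52
n ≥ 22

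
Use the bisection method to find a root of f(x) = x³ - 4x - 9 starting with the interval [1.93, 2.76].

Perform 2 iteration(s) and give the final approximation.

f(x) = x³ - 4x - 9
Initial interval: [1.93, 2.76]

Iteration 1:
  c_1 = (1.930000 + 2.760000)/2 = 2.345000
  f(c_1) = f(2.345000) = -5.484786
  f(a) × f(c) ≥ 0, new interval: [2.345000, 2.760000]
Iteration 2:
  c_2 = (2.345000 + 2.760000)/2 = 2.552500
  f(c_2) = f(2.552500) = -2.579808
  f(a) × f(c) ≥ 0, new interval: [2.552500, 2.760000]

After 2 iteration(s), the approximation is c_2 = 2.552500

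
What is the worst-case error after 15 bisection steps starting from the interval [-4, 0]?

Bisection error bound: |error| ≤ (b-a)/2^n
|error| ≤ (0 - (-4))/2^15 = 4/2^15
|error| ≤ 0.0001220703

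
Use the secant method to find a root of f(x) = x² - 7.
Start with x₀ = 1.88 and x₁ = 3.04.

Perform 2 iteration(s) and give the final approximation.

f(x) = x² - 7
x₀ = 1.88, x₁ = 3.04

Secant formula: x_{n+1} = x_n - f(x_n)(x_n - x_{n-1})/(f(x_n) - f(x_{n-1}))

Iteration 1:
  f(1.880000) = -3.465600
  f(3.040000) = 2.241600
  x_2 = 3.040000 - 2.241600×(3.040000 - 1.880000)/(2.241600 - (-3.465600))
       = 2.584390
Iteration 2:
  f(3.040000) = 2.241600
  f(2.584390) = -0.320927
  x_3 = 2.584390 - (-0.320927)×(2.584390 - 3.040000)/(-0.320927 - 2.241600)
       = 2.641450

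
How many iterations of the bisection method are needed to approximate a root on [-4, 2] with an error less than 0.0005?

We need (b-a)/2^n ≤ 0.0005
(2 - (-4))/2^n ≤ 0.0005
6/2^n ≤ 0.0005
2^n ≥ 12000
n ≥ log₂(12000) = 13.55
n ≥ 14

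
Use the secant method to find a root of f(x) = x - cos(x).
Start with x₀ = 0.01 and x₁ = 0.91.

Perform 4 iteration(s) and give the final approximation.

f(x) = x - cos(x)
x₀ = 0.01, x₁ = 0.91

Secant formula: x_{n+1} = x_n - f(x_n)(x_n - x_{n-1})/(f(x_n) - f(x_{n-1}))

Iteration 1:
  f(0.010000) = -0.989950
  f(0.910000) = 0.296254
  x_2 = 0.910000 - 0.296254×(0.910000 - 0.010000)/(0.296254 - (-0.989950))
       = 0.702701
Iteration 2:
  f(0.910000) = 0.296254
  f(0.702701) = -0.060398
  x_3 = 0.702701 - (-0.060398)×(0.702701 - 0.910000)/(-0.060398 - 0.296254)
       = 0.737807
Iteration 3:
  f(0.702701) = -0.060398
  f(0.737807) = -0.002139
  x_4 = 0.737807 - (-0.002139)×(0.737807 - 0.702701)/(-0.002139 - (-0.060398))
       = 0.739096
Iteration 4:
  f(0.737807) = -0.002139
  f(0.739096) = 0.000018
  x_5 = 0.739096 - 0.000018×(0.739096 - 0.737807)/(0.000018 - (-0.002139))
       = 0.739085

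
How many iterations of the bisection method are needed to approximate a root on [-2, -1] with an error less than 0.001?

We need (b-a)/2^n ≤ 0.001
(-1 - (-2))/2^n ≤ 0.001
1/2^n ≤ 0.001
2^n ≥ 1000
n ≥ log₂(1000) = 9.97
n ≥ 10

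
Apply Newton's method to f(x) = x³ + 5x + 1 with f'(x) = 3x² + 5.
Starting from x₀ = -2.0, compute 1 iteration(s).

f(x) = x³ + 5x + 1
f'(x) = 3x² + 5
x₀ = -2.0

Newton-Raphson formula: x_{n+1} = x_n - f(x_n)/f'(x_n)

Iteration 1:
  f(-2.000000) = -17.000000
  f'(-2.000000) = 17.000000
  x_1 = -2.000000 - (-17.000000)/17.000000 = -1.000000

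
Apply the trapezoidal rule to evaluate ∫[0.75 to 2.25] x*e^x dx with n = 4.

f(x) = x*e^x
a = 0.75, b = 2.25, n = 4
h = (b - a)/n = 0.375000

Trapezoidal rule: (h/2)[f(x₀) + 2f(x₁) + 2f(x₂) + ... + f(xₙ)]

x_0 = 0.7500, f(x_0) = 1.587750, coefficient = 1
x_1 = 1.1250, f(x_1) = 3.465244, coefficient = 2
x_2 = 1.5000, f(x_2) = 6.722534, coefficient = 2
x_3 = 1.8750, f(x_3) = 12.226536, coefficient = 2
x_4 = 2.2500, f(x_4) = 21.347406, coefficient = 1

I ≈ (0.375000/2) × 67.763782 = 12.705709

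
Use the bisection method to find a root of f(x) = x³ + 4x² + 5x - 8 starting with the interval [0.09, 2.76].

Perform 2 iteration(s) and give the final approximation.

f(x) = x³ + 4x² + 5x - 8
Initial interval: [0.09, 2.76]

Iteration 1:
  c_1 = (0.090000 + 2.760000)/2 = 1.425000
  f(c_1) = f(1.425000) = 10.141141
  f(a) × f(c) < 0, new interval: [0.090000, 1.425000]
Iteration 2:
  c_2 = (0.090000 + 1.425000)/2 = 0.757500
  f(c_2) = f(0.757500) = -1.482617
  f(a) × f(c) ≥ 0, new interval: [0.757500, 1.425000]

After 2 iteration(s), the approximation is c_2 = 0.757500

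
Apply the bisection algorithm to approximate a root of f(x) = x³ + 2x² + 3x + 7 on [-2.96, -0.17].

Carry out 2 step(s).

f(x) = x³ + 2x² + 3x + 7
Initial interval: [-2.96, -0.17]

Iteration 1:
  c_1 = (-2.960000 + (-0.170000))/2 = -1.565000
  f(c_1) = f(-1.565000) = 3.370413
  f(a) × f(c) < 0, new interval: [-2.960000, -1.565000]
Iteration 2:
  c_2 = (-2.960000 + (-1.565000))/2 = -2.262500
  f(c_2) = f(-2.262500) = -1.131213
  f(a) × f(c) ≥ 0, new interval: [-2.262500, -1.565000]

After 2 iteration(s), the approximation is c_2 = -2.262500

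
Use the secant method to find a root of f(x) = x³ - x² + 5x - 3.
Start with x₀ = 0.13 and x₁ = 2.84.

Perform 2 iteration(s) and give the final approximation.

f(x) = x³ - x² + 5x - 3
x₀ = 0.13, x₁ = 2.84

Secant formula: x_{n+1} = x_n - f(x_n)(x_n - x_{n-1})/(f(x_n) - f(x_{n-1}))

Iteration 1:
  f(0.130000) = -2.364703
  f(2.840000) = 26.040704
  x_2 = 2.840000 - 26.040704×(2.840000 - 0.130000)/(26.040704 - (-2.364703))
       = 0.355603
Iteration 2:
  f(2.840000) = 26.040704
  f(0.355603) = -1.303471
  x_3 = 0.355603 - (-1.303471)×(0.355603 - 2.840000)/(-1.303471 - 26.040704)
       = 0.474032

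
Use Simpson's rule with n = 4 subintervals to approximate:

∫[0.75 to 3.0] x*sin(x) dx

f(x) = x*sin(x)
a = 0.75, b = 3.0, n = 4
h = (b - a)/n = 0.562500

Simpson's rule: (h/3)[f(x₀) + 4f(x₁) + 2f(x₂) + ... + f(xₙ)]

x_0 = 0.7500, f(x_0) = 0.511229, coefficient = 1
x_1 = 1.3125, f(x_1) = 1.268960, coefficient = 4
x_2 = 1.8750, f(x_2) = 1.788911, coefficient = 2
x_3 = 2.4375, f(x_3) = 1.577897, coefficient = 4
x_4 = 3.0000, f(x_4) = 0.423360, coefficient = 1

I ≈ (0.562500/3) × 15.899840 = 2.981220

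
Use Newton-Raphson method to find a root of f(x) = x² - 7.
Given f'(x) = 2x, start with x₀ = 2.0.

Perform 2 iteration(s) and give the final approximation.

f(x) = x² - 7
f'(x) = 2x
x₀ = 2.0

Newton-Raphson formula: x_{n+1} = x_n - f(x_n)/f'(x_n)

Iteration 1:
  f(2.000000) = -3.000000
  f'(2.000000) = 4.000000
  x_1 = 2.000000 - (-3.000000)/4.000000 = 2.750000
Iteration 2:
  f(2.750000) = 0.562500
  f'(2.750000) = 5.500000
  x_2 = 2.750000 - 0.562500/5.500000 = 2.647727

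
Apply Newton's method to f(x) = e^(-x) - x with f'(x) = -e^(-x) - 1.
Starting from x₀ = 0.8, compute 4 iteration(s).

f(x) = e^(-x) - x
f'(x) = -e^(-x) - 1
x₀ = 0.8

Newton-Raphson formula: x_{n+1} = x_n - f(x_n)/f'(x_n)

Iteration 1:
  f(0.800000) = -0.350671
  f'(0.800000) = -1.449329
  x_1 = 0.800000 - (-0.350671)/(-1.449329) = 0.558046
Iteration 2:
  f(0.558046) = 0.014280
  f'(0.558046) = -1.572326
  x_2 = 0.558046 - 0.014280/(-1.572326) = 0.567128
Iteration 3:
  f(0.567128) = 0.000024
  f'(0.567128) = -1.567152
  x_3 = 0.567128 - 0.000024/(-1.567152) = 0.567143
Iteration 4:
  f(0.567143) = 0.000000
  f'(0.567143) = -1.567143
  x_4 = 0.567143 - 0.000000/(-1.567143) = 0.567143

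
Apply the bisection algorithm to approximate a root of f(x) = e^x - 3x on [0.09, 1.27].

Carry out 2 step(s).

f(x) = e^x - 3x
Initial interval: [0.09, 1.27]

Iteration 1:
  c_1 = (0.090000 + 1.270000)/2 = 0.680000
  f(c_1) = f(0.680000) = -0.066122
  f(a) × f(c) < 0, new interval: [0.090000, 0.680000]
Iteration 2:
  c_2 = (0.090000 + 0.680000)/2 = 0.385000
  f(c_2) = f(0.385000) = 0.314614
  f(a) × f(c) ≥ 0, new interval: [0.385000, 0.680000]

After 2 iteration(s), the approximation is c_2 = 0.385000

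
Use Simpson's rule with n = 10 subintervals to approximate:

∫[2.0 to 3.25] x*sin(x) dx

f(x) = x*sin(x)
a = 2.0, b = 3.25, n = 10
h = (b - a)/n = 0.125000

Simpson's rule: (h/3)[f(x₀) + 4f(x₁) + 2f(x₂) + ... + f(xₙ)]

x_0 = 2.0000, f(x_0) = 1.818595, coefficient = 1
x_1 = 2.1250, f(x_1) = 1.806930, coefficient = 4
x_2 = 2.2500, f(x_2) = 1.750665, coefficient = 2
x_3 = 2.3750, f(x_3) = 1.647502, coefficient = 4
x_4 = 2.5000, f(x_4) = 1.496180, coefficient = 2
x_5 = 2.6250, f(x_5) = 1.296541, coefficient = 4
x_6 = 2.7500, f(x_6) = 1.049568, coefficient = 2
x_7 = 2.8750, f(x_7) = 0.757407, coefficient = 4
x_8 = 3.0000, f(x_8) = 0.423360, coefficient = 2
x_9 = 3.1250, f(x_9) = 0.051850, coefficient = 4
x_10 = 3.2500, f(x_10) = -0.351634, coefficient = 1

I ≈ (0.125000/3) × 33.147423 = 1.381143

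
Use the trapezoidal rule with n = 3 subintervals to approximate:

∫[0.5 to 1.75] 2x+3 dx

f(x) = 2x+3
a = 0.5, b = 1.75, n = 3
h = (b - a)/n = 0.416667

Trapezoidal rule: (h/2)[f(x₀) + 2f(x₁) + 2f(x₂) + ... + f(xₙ)]

x_0 = 0.5000, f(x_0) = 4.000000, coefficient = 1
x_1 = 0.9167, f(x_1) = 4.833333, coefficient = 2
x_2 = 1.3333, f(x_2) = 5.666667, coefficient = 2
x_3 = 1.7500, f(x_3) = 6.500000, coefficient = 1

I ≈ (0.416667/2) × 31.500000 = 6.562500
Exact value: 6.562500
Error: 0.000000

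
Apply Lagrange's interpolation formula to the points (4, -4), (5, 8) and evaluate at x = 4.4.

Lagrange interpolation formula:
P(x) = Σ yᵢ × Lᵢ(x)
where Lᵢ(x) = Π_{j≠i} (x - xⱼ)/(xᵢ - xⱼ)

L_0(4.4) = (4.4 - 5)/(4 - 5) = 0.600000
L_1(4.4) = (4.4 - 4)/(5 - 4) = 0.400000

P(4.4) = (-4)×L_0(4.4) + 8×L_1(4.4)
P(4.4) = 0.800000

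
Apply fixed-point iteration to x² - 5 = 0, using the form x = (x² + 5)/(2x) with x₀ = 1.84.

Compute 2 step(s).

Equation: x² - 5 = 0
Fixed-point form: x = (x² + 5)/(2x)
x₀ = 1.84

x_1 = g(1.840000) = 2.278696
x_2 = g(2.278696) = 2.236467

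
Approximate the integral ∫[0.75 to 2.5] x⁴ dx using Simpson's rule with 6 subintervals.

f(x) = x⁴
a = 0.75, b = 2.5, n = 6
h = (b - a)/n = 0.291667

Simpson's rule: (h/3)[f(x₀) + 4f(x₁) + 2f(x₂) + ... + f(xₙ)]

x_0 = 0.7500, f(x_0) = 0.316406, coefficient = 1
x_1 = 1.0417, f(x_1) = 1.177376, coefficient = 4
x_2 = 1.3333, f(x_2) = 3.160494, coefficient = 2
x_3 = 1.6250, f(x_3) = 6.972900, coefficient = 4
x_4 = 1.9167, f(x_4) = 13.495419, coefficient = 2
x_5 = 2.2083, f(x_5) = 23.782555, coefficient = 4
x_6 = 2.5000, f(x_6) = 39.062500, coefficient = 1

I ≈ (0.291667/3) × 200.422056 = 19.485478
Exact value: 19.483789
Error: 0.001689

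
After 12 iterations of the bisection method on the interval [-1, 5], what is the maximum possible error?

Bisection error bound: |error| ≤ (b-a)/2^n
|error| ≤ (5 - (-1))/2^12 = 6/2^12
|error| ≤ 0.0014648438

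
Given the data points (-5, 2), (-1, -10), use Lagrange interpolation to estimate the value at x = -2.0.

Lagrange interpolation formula:
P(x) = Σ yᵢ × Lᵢ(x)
where Lᵢ(x) = Π_{j≠i} (x - xⱼ)/(xᵢ - xⱼ)

L_0(-2.0) = (-2.0 - (-1))/(-5 - (-1)) = 0.250000
L_1(-2.0) = (-2.0 - (-5))/(-1 - (-5)) = 0.750000

P(-2.0) = 2×L_0(-2.0) + (-10)×L_1(-2.0)
P(-2.0) = -7.000000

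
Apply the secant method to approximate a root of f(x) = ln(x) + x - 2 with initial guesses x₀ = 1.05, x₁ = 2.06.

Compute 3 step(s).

f(x) = ln(x) + x - 2
x₀ = 1.05, x₁ = 2.06

Secant formula: x_{n+1} = x_n - f(x_n)(x_n - x_{n-1})/(f(x_n) - f(x_{n-1}))

Iteration 1:
  f(1.050000) = -0.901210
  f(2.060000) = 0.782706
  x_2 = 2.060000 - 0.782706×(2.060000 - 1.050000)/(0.782706 - (-0.901210))
       = 1.590539
Iteration 2:
  f(2.060000) = 0.782706
  f(1.590539) = 0.054612
  x_3 = 1.590539 - 0.054612×(1.590539 - 2.060000)/(0.054612 - 0.782706)
       = 1.555326
Iteration 3:
  f(1.590539) = 0.054612
  f(1.555326) = -0.002988
  x_4 = 1.555326 - (-0.002988)×(1.555326 - 1.590539)/(-0.002988 - 0.054612)
       = 1.557153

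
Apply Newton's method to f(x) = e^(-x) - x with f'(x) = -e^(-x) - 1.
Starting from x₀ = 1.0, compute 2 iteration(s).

f(x) = e^(-x) - x
f'(x) = -e^(-x) - 1
x₀ = 1.0

Newton-Raphson formula: x_{n+1} = x_n - f(x_n)/f'(x_n)

Iteration 1:
  f(1.000000) = -0.632121
  f'(1.000000) = -1.367879
  x_1 = 1.000000 - (-0.632121)/(-1.367879) = 0.537883
Iteration 2:
  f(0.537883) = 0.046100
  f'(0.537883) = -1.583983
  x_2 = 0.537883 - 0.046100/(-1.583983) = 0.566987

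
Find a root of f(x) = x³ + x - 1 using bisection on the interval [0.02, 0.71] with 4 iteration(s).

f(x) = x³ + x - 1
Initial interval: [0.02, 0.71]

Iteration 1:
  c_1 = (0.020000 + 0.710000)/2 = 0.365000
  f(c_1) = f(0.365000) = -0.586373
  f(a) × f(c) ≥ 0, new interval: [0.365000, 0.710000]
Iteration 2:
  c_2 = (0.365000 + 0.710000)/2 = 0.537500
  f(c_2) = f(0.537500) = -0.307213
  f(a) × f(c) ≥ 0, new interval: [0.537500, 0.710000]
Iteration 3:
  c_3 = (0.537500 + 0.710000)/2 = 0.623750
  f(c_3) = f(0.623750) = -0.133571
  f(a) × f(c) ≥ 0, new interval: [0.623750, 0.710000]
Iteration 4:
  c_4 = (0.623750 + 0.710000)/2 = 0.666875
  f(c_4) = f(0.666875) = -0.036551
  f(a) × f(c) ≥ 0, new interval: [0.666875, 0.710000]

After 4 iteration(s), the approximation is c_4 = 0.666875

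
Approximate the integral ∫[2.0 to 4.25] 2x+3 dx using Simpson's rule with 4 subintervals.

f(x) = 2x+3
a = 2.0, b = 4.25, n = 4
h = (b - a)/n = 0.562500

Simpson's rule: (h/3)[f(x₀) + 4f(x₁) + 2f(x₂) + ... + f(xₙ)]

x_0 = 2.0000, f(x_0) = 7.000000, coefficient = 1
x_1 = 2.5625, f(x_1) = 8.125000, coefficient = 4
x_2 = 3.1250, f(x_2) = 9.250000, coefficient = 2
x_3 = 3.6875, f(x_3) = 10.375000, coefficient = 4
x_4 = 4.2500, f(x_4) = 11.500000, coefficient = 1

I ≈ (0.562500/3) × 111.000000 = 20.812500
Exact value: 20.812500
Error: 0.000000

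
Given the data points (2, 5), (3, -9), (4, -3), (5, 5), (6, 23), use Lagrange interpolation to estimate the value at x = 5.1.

Lagrange interpolation formula:
P(x) = Σ yᵢ × Lᵢ(x)
where Lᵢ(x) = Π_{j≠i} (x - xⱼ)/(xᵢ - xⱼ)

L_0(5.1) = (5.1 - 3)/(2 - 3) × (5.1 - 4)/(2 - 4) × (5.1 - 5)/(2 - 5) × (5.1 - 6)/(2 - 6) = -0.008662
L_1(5.1) = (5.1 - 2)/(3 - 2) × (5.1 - 4)/(3 - 4) × (5.1 - 5)/(3 - 5) × (5.1 - 6)/(3 - 6) = 0.051150
L_2(5.1) = (5.1 - 2)/(4 - 2) × (5.1 - 3)/(4 - 3) × (5.1 - 5)/(4 - 5) × (5.1 - 6)/(4 - 6) = -0.146475
L_3(5.1) = (5.1 - 2)/(5 - 2) × (5.1 - 3)/(5 - 3) × (5.1 - 4)/(5 - 4) × (5.1 - 6)/(5 - 6) = 1.074150
L_4(5.1) = (5.1 - 2)/(6 - 2) × (5.1 - 3)/(6 - 3) × (5.1 - 4)/(6 - 4) × (5.1 - 5)/(6 - 5) = 0.029837

P(5.1) = 5×L_0(5.1) + (-9)×L_1(5.1) + (-3)×L_2(5.1) + 5×L_3(5.1) + 23×L_4(5.1)
P(5.1) = 5.992775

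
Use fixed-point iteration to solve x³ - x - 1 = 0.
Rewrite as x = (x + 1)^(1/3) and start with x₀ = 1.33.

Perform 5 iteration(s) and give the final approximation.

Equation: x³ - x - 1 = 0
Fixed-point form: x = (x + 1)^(1/3)
x₀ = 1.33

x_1 = g(1.330000) = 1.325721
x_2 = g(1.325721) = 1.324908
x_3 = g(1.324908) = 1.324754
x_4 = g(1.324754) = 1.324725
x_5 = g(1.324725) = 1.324719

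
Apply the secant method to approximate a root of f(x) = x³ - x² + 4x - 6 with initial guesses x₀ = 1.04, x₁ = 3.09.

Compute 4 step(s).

f(x) = x³ - x² + 4x - 6
x₀ = 1.04, x₁ = 3.09

Secant formula: x_{n+1} = x_n - f(x_n)(x_n - x_{n-1})/(f(x_n) - f(x_{n-1}))

Iteration 1:
  f(1.040000) = -1.796736
  f(3.090000) = 26.315529
  x_2 = 3.090000 - 26.315529×(3.090000 - 1.040000)/(26.315529 - (-1.796736))
       = 1.171021
Iteration 2:
  f(3.090000) = 26.315529
  f(1.171021) = -1.081394
  x_3 = 1.171021 - (-1.081394)×(1.171021 - 3.090000)/(-1.081394 - 26.315529)
       = 1.246766
Iteration 3:
  f(1.171021) = -1.081394
  f(1.246766) = -0.629356
  x_4 = 1.246766 - (-0.629356)×(1.246766 - 1.171021)/(-0.629356 - (-1.081394))
       = 1.352223
Iteration 4:
  f(1.246766) = -0.629356
  f(1.352223) = 0.052932
  x_5 = 1.352223 - 0.052932×(1.352223 - 1.246766)/(0.052932 - (-0.629356))
       = 1.344041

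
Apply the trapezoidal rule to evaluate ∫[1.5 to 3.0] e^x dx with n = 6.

f(x) = e^x
a = 1.5, b = 3.0, n = 6
h = (b - a)/n = 0.250000

Trapezoidal rule: (h/2)[f(x₀) + 2f(x₁) + 2f(x₂) + ... + f(xₙ)]

x_0 = 1.5000, f(x_0) = 4.481689, coefficient = 1
x_1 = 1.7500, f(x_1) = 5.754603, coefficient = 2
x_2 = 2.0000, f(x_2) = 7.389056, coefficient = 2
x_3 = 2.2500, f(x_3) = 9.487736, coefficient = 2
x_4 = 2.5000, f(x_4) = 12.182494, coefficient = 2
x_5 = 2.7500, f(x_5) = 15.642632, coefficient = 2
x_6 = 3.0000, f(x_6) = 20.085537, coefficient = 1

I ≈ (0.250000/2) × 125.480267 = 15.685033
Exact value: 15.603848
Error: 0.081186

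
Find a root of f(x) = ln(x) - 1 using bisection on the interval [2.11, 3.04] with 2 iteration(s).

f(x) = ln(x) - 1
Initial interval: [2.11, 3.04]

Iteration 1:
  c_1 = (2.110000 + 3.040000)/2 = 2.575000
  f(c_1) = f(2.575000) = -0.054150
  f(a) × f(c) ≥ 0, new interval: [2.575000, 3.040000]
Iteration 2:
  c_2 = (2.575000 + 3.040000)/2 = 2.807500
  f(c_2) = f(2.807500) = 0.032294
  f(a) × f(c) < 0, new interval: [2.575000, 2.807500]

After 2 iteration(s), the approximation is c_2 = 2.807500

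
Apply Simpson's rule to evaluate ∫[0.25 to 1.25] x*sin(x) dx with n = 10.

f(x) = x*sin(x)
a = 0.25, b = 1.25, n = 10
h = (b - a)/n = 0.100000

Simpson's rule: (h/3)[f(x₀) + 4f(x₁) + 2f(x₂) + ... + f(xₙ)]

x_0 = 0.2500, f(x_0) = 0.061851, coefficient = 1
x_1 = 0.3500, f(x_1) = 0.120014, coefficient = 4
x_2 = 0.4500, f(x_2) = 0.195734, coefficient = 2
x_3 = 0.5500, f(x_3) = 0.287478, coefficient = 4
x_4 = 0.6500, f(x_4) = 0.393371, coefficient = 2
x_5 = 0.7500, f(x_5) = 0.511229, coefficient = 4
x_6 = 0.8500, f(x_6) = 0.638588, coefficient = 2
x_7 = 0.9500, f(x_7) = 0.772745, coefficient = 4
x_8 = 1.0500, f(x_8) = 0.910794, coefficient = 2
x_9 = 1.1500, f(x_9) = 1.049679, coefficient = 4
x_10 = 1.2500, f(x_10) = 1.186231, coefficient = 1

I ≈ (0.100000/3) × 16.489637 = 0.549655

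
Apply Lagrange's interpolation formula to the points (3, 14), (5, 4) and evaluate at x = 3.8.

Lagrange interpolation formula:
P(x) = Σ yᵢ × Lᵢ(x)
where Lᵢ(x) = Π_{j≠i} (x - xⱼ)/(xᵢ - xⱼ)

L_0(3.8) = (3.8 - 5)/(3 - 5) = 0.600000
L_1(3.8) = (3.8 - 3)/(5 - 3) = 0.400000

P(3.8) = 14×L_0(3.8) + 4×L_1(3.8)
P(3.8) = 10.000000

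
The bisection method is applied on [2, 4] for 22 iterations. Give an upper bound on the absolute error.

Bisection error bound: |error| ≤ (b-a)/2^n
|error| ≤ (4 - 2)/2^22 = 2/2^22
|error| ≤ 0.0000004768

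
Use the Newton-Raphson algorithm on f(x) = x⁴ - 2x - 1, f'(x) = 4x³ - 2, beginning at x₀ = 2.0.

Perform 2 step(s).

f(x) = x⁴ - 2x - 1
f'(x) = 4x³ - 2
x₀ = 2.0

Newton-Raphson formula: x_{n+1} = x_n - f(x_n)/f'(x_n)

Iteration 1:
  f(2.000000) = 11.000000
  f'(2.000000) = 30.000000
  x_1 = 2.000000 - 11.000000/30.000000 = 1.633333
Iteration 2:
  f(1.633333) = 2.850372
  f'(1.633333) = 15.429481
  x_2 = 1.633333 - 2.850372/15.429481 = 1.448598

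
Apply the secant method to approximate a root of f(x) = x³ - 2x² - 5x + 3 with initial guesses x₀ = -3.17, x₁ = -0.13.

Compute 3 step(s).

f(x) = x³ - 2x² - 5x + 3
x₀ = -3.17, x₁ = -0.13

Secant formula: x_{n+1} = x_n - f(x_n)(x_n - x_{n-1})/(f(x_n) - f(x_{n-1}))

Iteration 1:
  f(-3.170000) = -33.102813
  f(-0.130000) = 3.614003
  x_2 = -0.130000 - 3.614003×(-0.130000 - (-3.170000))/(3.614003 - (-33.102813))
       = -0.429224
Iteration 2:
  f(-0.130000) = 3.614003
  f(-0.429224) = 4.698577
  x_3 = -0.429224 - 4.698577×(-0.429224 - (-0.130000))/(4.698577 - 3.614003)
       = 0.867071
Iteration 3:
  f(-0.429224) = 4.698577
  f(0.867071) = -2.187107
  x_4 = 0.867071 - (-2.187107)×(0.867071 - (-0.429224))/(-2.187107 - 4.698577)
       = 0.455328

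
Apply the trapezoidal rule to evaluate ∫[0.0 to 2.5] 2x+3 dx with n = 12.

f(x) = 2x+3
a = 0.0, b = 2.5, n = 12
h = (b - a)/n = 0.208333

Trapezoidal rule: (h/2)[f(x₀) + 2f(x₁) + 2f(x₂) + ... + f(xₙ)]

x_0 = 0.0000, f(x_0) = 3.000000, coefficient = 1
x_1 = 0.2083, f(x_1) = 3.416667, coefficient = 2
x_2 = 0.4167, f(x_2) = 3.833333, coefficient = 2
x_3 = 0.6250, f(x_3) = 4.250000, coefficient = 2
x_4 = 0.8333, f(x_4) = 4.666667, coefficient = 2
x_5 = 1.0417, f(x_5) = 5.083333, coefficient = 2
x_6 = 1.2500, f(x_6) = 5.500000, coefficient = 2
x_7 = 1.4583, f(x_7) = 5.916667, coefficient = 2
x_8 = 1.6667, f(x_8) = 6.333333, coefficient = 2
x_9 = 1.8750, f(x_9) = 6.750000, coefficient = 2
x_10 = 2.0833, f(x_10) = 7.166667, coefficient = 2
x_11 = 2.2917, f(x_11) = 7.583333, coefficient = 2
x_12 = 2.5000, f(x_12) = 8.000000, coefficient = 1

I ≈ (0.208333/2) × 132.000000 = 13.750000
Exact value: 13.750000
Error: 0.000000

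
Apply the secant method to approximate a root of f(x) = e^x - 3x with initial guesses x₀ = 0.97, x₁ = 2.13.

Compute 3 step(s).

f(x) = e^x - 3x
x₀ = 0.97, x₁ = 2.13

Secant formula: x_{n+1} = x_n - f(x_n)(x_n - x_{n-1})/(f(x_n) - f(x_{n-1}))

Iteration 1:
  f(0.970000) = -0.272056
  f(2.130000) = 2.024867
  x_2 = 2.130000 - 2.024867×(2.130000 - 0.970000)/(2.024867 - (-0.272056))
       = 1.107394
Iteration 2:
  f(2.130000) = 2.024867
  f(1.107394) = -0.295721
  x_3 = 1.107394 - (-0.295721)×(1.107394 - 2.130000)/(-0.295721 - 2.024867)
       = 1.237709
Iteration 3:
  f(1.107394) = -0.295721
  f(1.237709) = -0.265421
  x_4 = 1.237709 - (-0.265421)×(1.237709 - 1.107394)/(-0.265421 - (-0.295721))
       = 2.379254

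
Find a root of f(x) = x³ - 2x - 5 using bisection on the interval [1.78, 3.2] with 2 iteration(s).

f(x) = x³ - 2x - 5
Initial interval: [1.78, 3.2]

Iteration 1:
  c_1 = (1.780000 + 3.200000)/2 = 2.490000
  f(c_1) = f(2.490000) = 5.458249
  f(a) × f(c) < 0, new interval: [1.780000, 2.490000]
Iteration 2:
  c_2 = (1.780000 + 2.490000)/2 = 2.135000
  f(c_2) = f(2.135000) = 0.461810
  f(a) × f(c) < 0, new interval: [1.780000, 2.135000]

After 2 iteration(s), the approximation is c_2 = 2.135000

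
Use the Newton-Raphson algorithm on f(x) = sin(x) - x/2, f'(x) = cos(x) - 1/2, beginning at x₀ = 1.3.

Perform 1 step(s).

f(x) = sin(x) - x/2
f'(x) = cos(x) - 1/2
x₀ = 1.3

Newton-Raphson formula: x_{n+1} = x_n - f(x_n)/f'(x_n)

Iteration 1:
  f(1.300000) = 0.313558
  f'(1.300000) = -0.232501
  x_1 = 1.300000 - 0.313558/(-0.232501) = 2.648631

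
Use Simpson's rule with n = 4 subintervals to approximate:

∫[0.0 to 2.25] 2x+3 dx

f(x) = 2x+3
a = 0.0, b = 2.25, n = 4
h = (b - a)/n = 0.562500

Simpson's rule: (h/3)[f(x₀) + 4f(x₁) + 2f(x₂) + ... + f(xₙ)]

x_0 = 0.0000, f(x_0) = 3.000000, coefficient = 1
x_1 = 0.5625, f(x_1) = 4.125000, coefficient = 4
x_2 = 1.1250, f(x_2) = 5.250000, coefficient = 2
x_3 = 1.6875, f(x_3) = 6.375000, coefficient = 4
x_4 = 2.2500, f(x_4) = 7.500000, coefficient = 1

I ≈ (0.562500/3) × 63.000000 = 11.812500
Exact value: 11.812500
Error: 0.000000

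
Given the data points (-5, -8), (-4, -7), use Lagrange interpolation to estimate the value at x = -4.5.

Lagrange interpolation formula:
P(x) = Σ yᵢ × Lᵢ(x)
where Lᵢ(x) = Π_{j≠i} (x - xⱼ)/(xᵢ - xⱼ)

L_0(-4.5) = (-4.5 - (-4))/(-5 - (-4)) = 0.500000
L_1(-4.5) = (-4.5 - (-5))/(-4 - (-5)) = 0.500000

P(-4.5) = (-8)×L_0(-4.5) + (-7)×L_1(-4.5)
P(-4.5) = -7.500000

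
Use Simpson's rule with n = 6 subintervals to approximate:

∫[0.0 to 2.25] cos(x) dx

f(x) = cos(x)
a = 0.0, b = 2.25, n = 6
h = (b - a)/n = 0.375000

Simpson's rule: (h/3)[f(x₀) + 4f(x₁) + 2f(x₂) + ... + f(xₙ)]

x_0 = 0.0000, f(x_0) = 1.000000, coefficient = 1
x_1 = 0.3750, f(x_1) = 0.930508, coefficient = 4
x_2 = 0.7500, f(x_2) = 0.731689, coefficient = 2
x_3 = 1.1250, f(x_3) = 0.431177, coefficient = 4
x_4 = 1.5000, f(x_4) = 0.070737, coefficient = 2
x_5 = 1.8750, f(x_5) = -0.299534, coefficient = 4
x_6 = 2.2500, f(x_6) = -0.628174, coefficient = 1

I ≈ (0.375000/3) × 6.225281 = 0.778160
Exact value: 0.778073
Error: 0.000087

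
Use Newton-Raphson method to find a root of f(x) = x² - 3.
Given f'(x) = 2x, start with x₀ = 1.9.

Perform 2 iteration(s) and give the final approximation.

f(x) = x² - 3
f'(x) = 2x
x₀ = 1.9

Newton-Raphson formula: x_{n+1} = x_n - f(x_n)/f'(x_n)

Iteration 1:
  f(1.900000) = 0.610000
  f'(1.900000) = 3.800000
  x_1 = 1.900000 - 0.610000/3.800000 = 1.739474
Iteration 2:
  f(1.739474) = 0.025769
  f'(1.739474) = 3.478947
  x_2 = 1.739474 - 0.025769/3.478947 = 1.732067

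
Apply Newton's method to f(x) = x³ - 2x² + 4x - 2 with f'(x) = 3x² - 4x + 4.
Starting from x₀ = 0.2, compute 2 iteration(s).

f(x) = x³ - 2x² + 4x - 2
f'(x) = 3x² - 4x + 4
x₀ = 0.2

Newton-Raphson formula: x_{n+1} = x_n - f(x_n)/f'(x_n)

Iteration 1:
  f(0.200000) = -1.272000
  f'(0.200000) = 3.320000
  x_1 = 0.200000 - (-1.272000)/3.320000 = 0.583133
Iteration 2:
  f(0.583133) = -0.149267
  f'(0.583133) = 2.687601
  x_2 = 0.583133 - (-0.149267)/2.687601 = 0.638671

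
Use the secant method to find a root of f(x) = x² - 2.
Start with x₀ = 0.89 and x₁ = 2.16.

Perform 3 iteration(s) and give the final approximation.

f(x) = x² - 2
x₀ = 0.89, x₁ = 2.16

Secant formula: x_{n+1} = x_n - f(x_n)(x_n - x_{n-1})/(f(x_n) - f(x_{n-1}))

Iteration 1:
  f(0.890000) = -1.207900
  f(2.160000) = 2.665600
  x_2 = 2.160000 - 2.665600×(2.160000 - 0.890000)/(2.665600 - (-1.207900))
       = 1.286033
Iteration 2:
  f(2.160000) = 2.665600
  f(1.286033) = -0.346120
  x_3 = 1.286033 - (-0.346120)×(1.286033 - 2.160000)/(-0.346120 - 2.665600)
       = 1.386473
Iteration 3:
  f(1.286033) = -0.346120
  f(1.386473) = -0.077693
  x_4 = 1.386473 - (-0.077693)×(1.386473 - 1.286033)/(-0.077693 - (-0.346120))
       = 1.415544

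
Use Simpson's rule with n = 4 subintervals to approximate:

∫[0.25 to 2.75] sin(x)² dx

f(x) = sin(x)²
a = 0.25, b = 2.75, n = 4
h = (b - a)/n = 0.625000

Simpson's rule: (h/3)[f(x₀) + 4f(x₁) + 2f(x₂) + ... + f(xₙ)]

x_0 = 0.2500, f(x_0) = 0.061209, coefficient = 1
x_1 = 0.8750, f(x_1) = 0.589123, coefficient = 4
x_2 = 1.5000, f(x_2) = 0.994996, coefficient = 2
x_3 = 2.1250, f(x_3) = 0.723044, coefficient = 4
x_4 = 2.7500, f(x_4) = 0.145665, coefficient = 1

I ≈ (0.625000/3) × 7.445533 = 1.551153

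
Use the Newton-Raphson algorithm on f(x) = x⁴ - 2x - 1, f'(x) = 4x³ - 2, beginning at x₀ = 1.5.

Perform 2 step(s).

f(x) = x⁴ - 2x - 1
f'(x) = 4x³ - 2
x₀ = 1.5

Newton-Raphson formula: x_{n+1} = x_n - f(x_n)/f'(x_n)

Iteration 1:
  f(1.500000) = 1.062500
  f'(1.500000) = 11.500000
  x_1 = 1.500000 - 1.062500/11.500000 = 1.407609
Iteration 2:
  f(1.407609) = 0.110579
  f'(1.407609) = 9.155931
  x_2 = 1.407609 - 0.110579/9.155931 = 1.395531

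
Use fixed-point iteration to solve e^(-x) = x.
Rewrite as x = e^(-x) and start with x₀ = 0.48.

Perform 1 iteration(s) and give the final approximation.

Equation: e^(-x) = x
Fixed-point form: x = e^(-x)
x₀ = 0.48

x_1 = g(0.480000) = 0.618783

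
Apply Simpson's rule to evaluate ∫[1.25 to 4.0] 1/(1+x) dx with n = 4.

f(x) = 1/(1+x)
a = 1.25, b = 4.0, n = 4
h = (b - a)/n = 0.687500

Simpson's rule: (h/3)[f(x₀) + 4f(x₁) + 2f(x₂) + ... + f(xₙ)]

x_0 = 1.2500, f(x_0) = 0.444444, coefficient = 1
x_1 = 1.9375, f(x_1) = 0.340426, coefficient = 4
x_2 = 2.6250, f(x_2) = 0.275862, coefficient = 2
x_3 = 3.3125, f(x_3) = 0.231884, coefficient = 4
x_4 = 4.0000, f(x_4) = 0.200000, coefficient = 1

I ≈ (0.687500/3) × 3.485407 = 0.798739
Exact value: 0.798508
Error: 0.000231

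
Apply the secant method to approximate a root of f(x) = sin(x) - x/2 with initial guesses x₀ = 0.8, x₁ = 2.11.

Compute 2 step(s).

f(x) = sin(x) - x/2
x₀ = 0.8, x₁ = 2.11

Secant formula: x_{n+1} = x_n - f(x_n)(x_n - x_{n-1})/(f(x_n) - f(x_{n-1}))

Iteration 1:
  f(0.800000) = 0.317356
  f(2.110000) = -0.196882
  x_2 = 2.110000 - (-0.196882)×(2.110000 - 0.800000)/(-0.196882 - 0.317356)
       = 1.608451
Iteration 2:
  f(2.110000) = -0.196882
  f(1.608451) = 0.195066
  x_3 = 1.608451 - 0.195066×(1.608451 - 2.110000)/(0.195066 - (-0.196882))
       = 1.858063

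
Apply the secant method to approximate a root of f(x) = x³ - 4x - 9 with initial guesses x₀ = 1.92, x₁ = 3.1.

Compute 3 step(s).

f(x) = x³ - 4x - 9
x₀ = 1.92, x₁ = 3.1

Secant formula: x_{n+1} = x_n - f(x_n)(x_n - x_{n-1})/(f(x_n) - f(x_{n-1}))

Iteration 1:
  f(1.920000) = -9.602112
  f(3.100000) = 8.391000
  x_2 = 3.100000 - 8.391000×(3.100000 - 1.920000)/(8.391000 - (-9.602112))
       = 2.549713
Iteration 2:
  f(3.100000) = 8.391000
  f(2.549713) = -2.623079
  x_3 = 2.549713 - (-2.623079)×(2.549713 - 3.100000)/(-2.623079 - 8.391000)
       = 2.680767
Iteration 3:
  f(2.549713) = -2.623079
  f(2.680767) = -0.457697
  x_4 = 2.680767 - (-0.457697)×(2.680767 - 2.549713)/(-0.457697 - (-2.623079))
       = 2.708468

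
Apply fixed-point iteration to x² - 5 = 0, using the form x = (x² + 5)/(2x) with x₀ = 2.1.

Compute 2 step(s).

Equation: x² - 5 = 0
Fixed-point form: x = (x² + 5)/(2x)
x₀ = 2.1

x_1 = g(2.100000) = 2.240476
x_2 = g(2.240476) = 2.236072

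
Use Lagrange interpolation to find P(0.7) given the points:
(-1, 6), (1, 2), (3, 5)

Lagrange interpolation formula:
P(x) = Σ yᵢ × Lᵢ(x)
where Lᵢ(x) = Π_{j≠i} (x - xⱼ)/(xᵢ - xⱼ)

L_0(0.7) = (0.7 - 1)/(-1 - 1) × (0.7 - 3)/(-1 - 3) = 0.086250
L_1(0.7) = (0.7 - (-1))/(1 - (-1)) × (0.7 - 3)/(1 - 3) = 0.977500
L_2(0.7) = (0.7 - (-1))/(3 - (-1)) × (0.7 - 1)/(3 - 1) = -0.063750

P(0.7) = 6×L_0(0.7) + 2×L_1(0.7) + 5×L_2(0.7)
P(0.7) = 2.153750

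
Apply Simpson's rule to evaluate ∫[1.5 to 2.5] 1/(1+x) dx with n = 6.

f(x) = 1/(1+x)
a = 1.5, b = 2.5, n = 6
h = (b - a)/n = 0.166667

Simpson's rule: (h/3)[f(x₀) + 4f(x₁) + 2f(x₂) + ... + f(xₙ)]

x_0 = 1.5000, f(x_0) = 0.400000, coefficient = 1
x_1 = 1.6667, f(x_1) = 0.375000, coefficient = 4
x_2 = 1.8333, f(x_2) = 0.352941, coefficient = 2
x_3 = 2.0000, f(x_3) = 0.333333, coefficient = 4
x_4 = 2.1667, f(x_4) = 0.315789, coefficient = 2
x_5 = 2.3333, f(x_5) = 0.300000, coefficient = 4
x_6 = 2.5000, f(x_6) = 0.285714, coefficient = 1

I ≈ (0.166667/3) × 6.056509 = 0.336473
Exact value: 0.336472
Error: 0.000000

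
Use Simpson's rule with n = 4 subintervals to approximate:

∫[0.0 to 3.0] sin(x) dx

f(x) = sin(x)
a = 0.0, b = 3.0, n = 4
h = (b - a)/n = 0.750000

Simpson's rule: (h/3)[f(x₀) + 4f(x₁) + 2f(x₂) + ... + f(xₙ)]

x_0 = 0.0000, f(x_0) = 0.000000, coefficient = 1
x_1 = 0.7500, f(x_1) = 0.681639, coefficient = 4
x_2 = 1.5000, f(x_2) = 0.997495, coefficient = 2
x_3 = 2.2500, f(x_3) = 0.778073, coefficient = 4
x_4 = 3.0000, f(x_4) = 0.141120, coefficient = 1

I ≈ (0.750000/3) × 7.974958 = 1.993739
Exact value: 1.989992
Error: 0.003747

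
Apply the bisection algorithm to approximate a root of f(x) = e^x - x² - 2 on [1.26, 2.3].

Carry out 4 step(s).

f(x) = e^x - x² - 2
Initial interval: [1.26, 2.3]

Iteration 1:
  c_1 = (1.260000 + 2.300000)/2 = 1.780000
  f(c_1) = f(1.780000) = 0.761456
  f(a) × f(c) < 0, new interval: [1.260000, 1.780000]
Iteration 2:
  c_2 = (1.260000 + 1.780000)/2 = 1.520000
  f(c_2) = f(1.520000) = 0.261825
  f(a) × f(c) < 0, new interval: [1.260000, 1.520000]
Iteration 3:
  c_3 = (1.260000 + 1.520000)/2 = 1.390000
  f(c_3) = f(1.390000) = 0.082750
  f(a) × f(c) < 0, new interval: [1.260000, 1.390000]
Iteration 4:
  c_4 = (1.260000 + 1.390000)/2 = 1.325000
  f(c_4) = f(1.325000) = 0.006560
  f(a) × f(c) < 0, new interval: [1.260000, 1.325000]

After 4 iteration(s), the approximation is c_4 = 1.325000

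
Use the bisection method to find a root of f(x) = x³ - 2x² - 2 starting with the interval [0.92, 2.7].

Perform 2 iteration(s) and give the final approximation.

f(x) = x³ - 2x² - 2
Initial interval: [0.92, 2.7]

Iteration 1:
  c_1 = (0.920000 + 2.700000)/2 = 1.810000
  f(c_1) = f(1.810000) = -2.622459
  f(a) × f(c) ≥ 0, new interval: [1.810000, 2.700000]
Iteration 2:
  c_2 = (1.810000 + 2.700000)/2 = 2.255000
  f(c_2) = f(2.255000) = -0.703319
  f(a) × f(c) ≥ 0, new interval: [2.255000, 2.700000]

After 2 iteration(s), the approximation is c_2 = 2.255000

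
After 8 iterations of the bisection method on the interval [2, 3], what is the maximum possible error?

Bisection error bound: |error| ≤ (b-a)/2^n
|error| ≤ (3 - 2)/2^8 = 1/2^8
|error| ≤ 0.0039062500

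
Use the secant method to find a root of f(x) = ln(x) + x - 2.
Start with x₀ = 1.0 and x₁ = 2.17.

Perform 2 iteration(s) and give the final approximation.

f(x) = ln(x) + x - 2
x₀ = 1.0, x₁ = 2.17

Secant formula: x_{n+1} = x_n - f(x_n)(x_n - x_{n-1})/(f(x_n) - f(x_{n-1}))

Iteration 1:
  f(1.000000) = -1.000000
  f(2.170000) = 0.944727
  x_2 = 2.170000 - 0.944727×(2.170000 - 1.000000)/(0.944727 - (-1.000000))
       = 1.601627
Iteration 2:
  f(2.170000) = 0.944727
  f(1.601627) = 0.072647
  x_3 = 1.601627 - 0.072647×(1.601627 - 2.170000)/(0.072647 - 0.944727)
       = 1.554280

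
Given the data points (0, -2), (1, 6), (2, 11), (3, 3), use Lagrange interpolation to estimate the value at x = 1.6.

Lagrange interpolation formula:
P(x) = Σ yᵢ × Lᵢ(x)
where Lᵢ(x) = Π_{j≠i} (x - xⱼ)/(xᵢ - xⱼ)

L_0(1.6) = (1.6 - 1)/(0 - 1) × (1.6 - 2)/(0 - 2) × (1.6 - 3)/(0 - 3) = -0.056000
L_1(1.6) = (1.6 - 0)/(1 - 0) × (1.6 - 2)/(1 - 2) × (1.6 - 3)/(1 - 3) = 0.448000
L_2(1.6) = (1.6 - 0)/(2 - 0) × (1.6 - 1)/(2 - 1) × (1.6 - 3)/(2 - 3) = 0.672000
L_3(1.6) = (1.6 - 0)/(3 - 0) × (1.6 - 1)/(3 - 1) × (1.6 - 2)/(3 - 2) = -0.064000

P(1.6) = (-2)×L_0(1.6) + 6×L_1(1.6) + 11×L_2(1.6) + 3×L_3(1.6)
P(1.6) = 10.000000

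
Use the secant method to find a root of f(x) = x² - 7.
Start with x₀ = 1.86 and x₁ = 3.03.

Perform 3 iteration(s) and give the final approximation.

f(x) = x² - 7
x₀ = 1.86, x₁ = 3.03

Secant formula: x_{n+1} = x_n - f(x_n)(x_n - x_{n-1})/(f(x_n) - f(x_{n-1}))

Iteration 1:
  f(1.860000) = -3.540400
  f(3.030000) = 2.180900
  x_2 = 3.030000 - 2.180900×(3.030000 - 1.860000)/(2.180900 - (-3.540400))
       = 2.584008
Iteration 2:
  f(3.030000) = 2.180900
  f(2.584008) = -0.322902
  x_3 = 2.584008 - (-0.322902)×(2.584008 - 3.030000)/(-0.322902 - 2.180900)
       = 2.641525
Iteration 3:
  f(2.584008) = -0.322902
  f(2.641525) = -0.022344
  x_4 = 2.641525 - (-0.022344)×(2.641525 - 2.584008)/(-0.022344 - (-0.322902))
       = 2.645801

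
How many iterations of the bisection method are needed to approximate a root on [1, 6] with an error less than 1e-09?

We need (b-a)/2^n ≤ 1e-09
(6 - 1)/2^n ≤ 1e-09
5/2^n ≤ 1e-09
2^n ≥ 5000000000
n ≥ log₂(5000000000) = 32.22
n ≥ 33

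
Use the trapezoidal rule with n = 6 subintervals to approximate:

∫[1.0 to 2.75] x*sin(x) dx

f(x) = x*sin(x)
a = 1.0, b = 2.75, n = 6
h = (b - a)/n = 0.291667

Trapezoidal rule: (h/2)[f(x₀) + 2f(x₁) + 2f(x₂) + ... + f(xₙ)]

x_0 = 1.0000, f(x_0) = 0.841471, coefficient = 1
x_1 = 1.2917, f(x_1) = 1.241673, coefficient = 2
x_2 = 1.5833, f(x_2) = 1.583209, coefficient = 2
x_3 = 1.8750, f(x_3) = 1.788911, coefficient = 2
x_4 = 2.1667, f(x_4) = 1.793264, coefficient = 2
x_5 = 2.4583, f(x_5) = 1.552005, coefficient = 2
x_6 = 2.7500, f(x_6) = 1.049568, coefficient = 1

I ≈ (0.291667/2) × 17.809163 = 2.597170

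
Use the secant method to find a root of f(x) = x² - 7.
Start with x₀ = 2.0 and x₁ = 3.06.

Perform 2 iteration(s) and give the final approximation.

f(x) = x² - 7
x₀ = 2.0, x₁ = 3.06

Secant formula: x_{n+1} = x_n - f(x_n)(x_n - x_{n-1})/(f(x_n) - f(x_{n-1}))

Iteration 1:
  f(2.000000) = -3.000000
  f(3.060000) = 2.363600
  x_2 = 3.060000 - 2.363600×(3.060000 - 2.000000)/(2.363600 - (-3.000000))
       = 2.592885
Iteration 2:
  f(3.060000) = 2.363600
  f(2.592885) = -0.276945
  x_3 = 2.592885 - (-0.276945)×(2.592885 - 3.060000)/(-0.276945 - 2.363600)
       = 2.641877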